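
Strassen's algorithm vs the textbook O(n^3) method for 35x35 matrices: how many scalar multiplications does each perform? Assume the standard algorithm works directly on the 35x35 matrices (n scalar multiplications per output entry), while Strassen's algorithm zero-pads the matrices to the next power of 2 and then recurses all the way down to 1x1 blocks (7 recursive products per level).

Matrix multiplication for 35x35 matrices:

Strassen's algorithm requires power-of-2 dimensions. Pad 35x35 to 64x64 (next power of 2).

Standard algorithm: 35^3 = 42875 multiplications
Strassen's algorithm: 7^(log2(64)) = 7^6 = 117649 multiplications
Difference: 42875 - 117649 = -74774 (Strassen uses MORE here due to padding overhead — for small or just-over-power-of-2 n, padding can outweigh the per-level savings)

Standard: 42875 multiplications (35^3). Strassen: 117649 multiplications (7^6, after padding to 64x64). Strassen reduces 8 recursive multiplications to 7 at each level.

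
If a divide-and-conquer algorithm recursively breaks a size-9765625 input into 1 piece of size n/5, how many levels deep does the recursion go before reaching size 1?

For divide and conquer with division factor 5:

Problem sizes at each level:
Level 0: 9765625
Level 1: 1953125
Level 2: 390625
Level 3: 78125
Level 4: 15625
Level 5: 3125
Level 6: 625
Level 7: 125
Level 8: 25
Level 9: 5
Level 10: 1

The root is level 0 and the size-1 base case is level 10 (the tree spans levels 0 through 10, i.e. 11 levels counting the root), so the depth is the number of divisions: log_5(9765625) = 10

The recursion tree depth is log_5(9765625) = 10. At each level, the problem size is divided by 5, so it takes 10 divisions to reduce to a base case of size 1. The algorithm makes 1 recursive call at each level.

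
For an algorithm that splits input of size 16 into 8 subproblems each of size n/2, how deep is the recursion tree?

For divide and conquer with division factor 2:

Problem sizes at each level:
Level 0: 16
Level 1: 8
Level 2: 4
Level 3: 2
Level 4: 1

The root is level 0 and the size-1 base case is level 4 (the tree spans levels 0 through 4, i.e. 5 levels counting the root), so the depth is the number of divisions: log_2(16) = 4

The recursion tree depth is log_2(16) = 4. At each level, the problem size is divided by 2, so it takes 4 divisions to reduce to a base case of size 1. The algorithm makes 8 recursive calls at each level.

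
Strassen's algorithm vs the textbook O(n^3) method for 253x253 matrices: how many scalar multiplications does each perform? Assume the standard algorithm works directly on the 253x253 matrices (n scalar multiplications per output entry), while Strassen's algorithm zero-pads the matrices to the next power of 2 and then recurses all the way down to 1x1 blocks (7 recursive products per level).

Matrix multiplication for 253x253 matrices:

Strassen's algorithm requires power-of-2 dimensions. Pad 253x253 to 256x256 (next power of 2).

Standard algorithm: 253^3 = 16194277 multiplications
Strassen's algorithm: 7^(log2(256)) = 7^8 = 5764801 multiplications
Savings: 16194277 - 5764801 = 10429476 multiplications

Standard: 16194277 multiplications (253^3). Strassen: 5764801 multiplications (7^8, after padding to 256x256). Strassen reduces 8 recursive multiplications to 7 at each level.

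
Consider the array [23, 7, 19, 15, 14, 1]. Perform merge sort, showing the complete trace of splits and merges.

Merge sort trace:

Split: [23, 7, 19, 15, 14, 1] -> [23, 7, 19] and [15, 14, 1]
  Split: [23, 7, 19] -> [23] and [7, 19]
    Split: [7, 19] -> [7] and [19]
    Merge: [7] + [19] -> [7, 19]
  Merge: [23] + [7, 19] -> [7, 19, 23]
  Split: [15, 14, 1] -> [15] and [14, 1]
    Split: [14, 1] -> [14] and [1]
    Merge: [14] + [1] -> [1, 14]
  Merge: [15] + [1, 14] -> [1, 14, 15]
Merge: [7, 19, 23] + [1, 14, 15] -> [1, 7, 14, 15, 19, 23]

Final sorted array: [1, 7, 14, 15, 19, 23]

The merge sort proceeds by recursively splitting the array and merging sorted halves.
After all merges, the sorted array is [1, 7, 14, 15, 19, 23].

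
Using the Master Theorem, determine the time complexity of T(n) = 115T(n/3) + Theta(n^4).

Master Theorem for T(n) = 115T(n/3) + O(n^4):

a = 115, b = 3, c = 4
log_b(a) = log_3(115) = 4.3190

Case 1: c = 4 < log_3(115) = 4.3190
T(n) = O(n^(log_3 115))

For T(n) = 115T(n/3) + O(n^4): log_3(115) = 4.3190. This is Case 1 of the Master Theorem (c < log_b(a), work dominated by leaves), giving O(n^(log_3 115)).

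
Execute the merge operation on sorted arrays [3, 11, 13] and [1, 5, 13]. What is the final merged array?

Merging process:

Compare 3 vs 1: take 1 from right. Merged: [1]
Compare 3 vs 5: take 3 from left. Merged: [1, 3]
Compare 11 vs 5: take 5 from right. Merged: [1, 3, 5]
Compare 11 vs 13: take 11 from left. Merged: [1, 3, 5, 11]
Compare 13 vs 13: take 13 from left. Merged: [1, 3, 5, 11, 13]
Append remaining from right: [13]. Merged: [1, 3, 5, 11, 13, 13]

Final merged array: [1, 3, 5, 11, 13, 13]
Total comparisons: 5

The merged array is [1, 3, 5, 11, 13, 13], requiring 5 comparisons. The merge step runs in O(n) time where n is the total number of elements.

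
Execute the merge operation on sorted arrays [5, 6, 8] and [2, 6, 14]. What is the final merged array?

Merging process:

Compare 5 vs 2: take 2 from right. Merged: [2]
Compare 5 vs 6: take 5 from left. Merged: [2, 5]
Compare 6 vs 6: take 6 from left. Merged: [2, 5, 6]
Compare 8 vs 6: take 6 from right. Merged: [2, 5, 6, 6]
Compare 8 vs 14: take 8 from left. Merged: [2, 5, 6, 6, 8]
Append remaining from right: [14]. Merged: [2, 5, 6, 6, 8, 14]

Final merged array: [2, 5, 6, 6, 8, 14]
Total comparisons: 5

The merged array is [2, 5, 6, 6, 8, 14], requiring 5 comparisons. The merge step runs in O(n) time where n is the total number of elements.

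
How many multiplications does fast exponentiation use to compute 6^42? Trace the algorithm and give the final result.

Computing 6^42 by squaring (build up from 6^1; each line after the first costs one multiplication):

6^1 = 6
6^2 = (6^1)^2 = 6^2 = 36
6^4 = (6^2)^2 = 36^2 = 1296
6^5 = 6 * 6^4 = 6 * 1296 = 7776
6^10 = (6^5)^2 = 7776^2 = 60466176
6^20 = (6^10)^2 = 60466176^2 = 3656158440062976
6^21 = 6 * 6^20 = 6 * 3656158440062976 = 21936950640377856
6^42 = (6^21)^2 = 21936950640377856^2 = 481229803398374426442198455156736

Result: 481229803398374426442198455156736
Multiplications needed: 7 (7 lines after 6^1)

6^42 = 481229803398374426442198455156736. Using exponentiation by squaring, this requires 7 multiplications. The key idea: if the exponent is even, square the half-power; if odd, multiply by the base once.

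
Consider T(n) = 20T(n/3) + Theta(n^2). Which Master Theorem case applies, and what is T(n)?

Master Theorem for T(n) = 20T(n/3) + O(n^2):

a = 20, b = 3, c = 2
log_b(a) = log_3(20) = 2.7268

Case 1: c = 2 < log_3(20) = 2.7268
T(n) = O(n^(log_3 20))

For T(n) = 20T(n/3) + O(n^2): log_3(20) = 2.7268. This is Case 1 of the Master Theorem (c < log_b(a), work dominated by leaves), giving O(n^(log_3 20)).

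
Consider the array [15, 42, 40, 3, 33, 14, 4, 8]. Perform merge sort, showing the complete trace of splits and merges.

Merge sort trace:

Split: [15, 42, 40, 3, 33, 14, 4, 8] -> [15, 42, 40, 3] and [33, 14, 4, 8]
  Split: [15, 42, 40, 3] -> [15, 42] and [40, 3]
    Split: [15, 42] -> [15] and [42]
    Merge: [15] + [42] -> [15, 42]
    Split: [40, 3] -> [40] and [3]
    Merge: [40] + [3] -> [3, 40]
  Merge: [15, 42] + [3, 40] -> [3, 15, 40, 42]
  Split: [33, 14, 4, 8] -> [33, 14] and [4, 8]
    Split: [33, 14] -> [33] and [14]
    Merge: [33] + [14] -> [14, 33]
    Split: [4, 8] -> [4] and [8]
    Merge: [4] + [8] -> [4, 8]
  Merge: [14, 33] + [4, 8] -> [4, 8, 14, 33]
Merge: [3, 15, 40, 42] + [4, 8, 14, 33] -> [3, 4, 8, 14, 15, 33, 40, 42]

Final sorted array: [3, 4, 8, 14, 15, 33, 40, 42]

The merge sort proceeds by recursively splitting the array and merging sorted halves.
After all merges, the sorted array is [3, 4, 8, 14, 15, 33, 40, 42].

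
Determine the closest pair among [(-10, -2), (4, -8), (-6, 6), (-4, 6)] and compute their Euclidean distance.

Computing all pairwise distances among 4 points:

d((-10, -2), (4, -8)) = 15.2315
d((-10, -2), (-6, 6)) = 8.9443
d((-10, -2), (-4, 6)) = 10.0
d((4, -8), (-6, 6)) = 17.2047
d((4, -8), (-4, 6)) = 16.1245
d((-6, 6), (-4, 6)) = 2.0 <-- minimum

Closest pair: (-6, 6) and (-4, 6) with distance 2.0

The closest pair is (-6, 6) and (-4, 6) with Euclidean distance 2.0. For 4 points, brute-force pairwise comparison is shown above. For large n, the divide-and-conquer algorithm (sort by x, recurse on halves, check the dividing strip) achieves O(n log n).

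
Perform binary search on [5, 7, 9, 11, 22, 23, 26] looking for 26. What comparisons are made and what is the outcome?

Binary search for 26 in [5, 7, 9, 11, 22, 23, 26]:

lo=0, hi=6, mid=3, arr[mid]=11 -> 11 < 26, search right half
lo=4, hi=6, mid=5, arr[mid]=23 -> 23 < 26, search right half
lo=6, hi=6, mid=6, arr[mid]=26 -> Found target at index 6!

Binary search finds 26 at index 6 after 3 comparisons. The search repeatedly halves the search space by comparing with the middle element.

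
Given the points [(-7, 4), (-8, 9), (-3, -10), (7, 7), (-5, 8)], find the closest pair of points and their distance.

Computing all pairwise distances among 5 points:

d((-7, 4), (-8, 9)) = 5.099
d((-7, 4), (-3, -10)) = 14.5602
d((-7, 4), (7, 7)) = 14.3178
d((-7, 4), (-5, 8)) = 4.4721
d((-8, 9), (-3, -10)) = 19.6469
d((-8, 9), (7, 7)) = 15.1327
d((-8, 9), (-5, 8)) = 3.1623 <-- minimum
d((-3, -10), (7, 7)) = 19.7231
d((-3, -10), (-5, 8)) = 18.1108
d((7, 7), (-5, 8)) = 12.0416

Closest pair: (-8, 9) and (-5, 8) with distance 3.1623

The closest pair is (-8, 9) and (-5, 8) with Euclidean distance 3.1623. For 5 points, brute-force pairwise comparison is shown above. For large n, the divide-and-conquer algorithm (sort by x, recurse on halves, check the dividing strip) achieves O(n log n).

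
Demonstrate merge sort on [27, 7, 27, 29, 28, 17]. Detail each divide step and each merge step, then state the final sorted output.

Merge sort trace:

Split: [27, 7, 27, 29, 28, 17] -> [27, 7, 27] and [29, 28, 17]
  Split: [27, 7, 27] -> [27] and [7, 27]
    Split: [7, 27] -> [7] and [27]
    Merge: [7] + [27] -> [7, 27]
  Merge: [27] + [7, 27] -> [7, 27, 27]
  Split: [29, 28, 17] -> [29] and [28, 17]
    Split: [28, 17] -> [28] and [17]
    Merge: [28] + [17] -> [17, 28]
  Merge: [29] + [17, 28] -> [17, 28, 29]
Merge: [7, 27, 27] + [17, 28, 29] -> [7, 17, 27, 27, 28, 29]

Final sorted array: [7, 17, 27, 27, 28, 29]

The merge sort proceeds by recursively splitting the array and merging sorted halves.
After all merges, the sorted array is [7, 17, 27, 27, 28, 29].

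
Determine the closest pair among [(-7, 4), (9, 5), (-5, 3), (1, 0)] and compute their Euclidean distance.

Computing all pairwise distances among 4 points:

d((-7, 4), (9, 5)) = 16.0312
d((-7, 4), (-5, 3)) = 2.2361 <-- minimum
d((-7, 4), (1, 0)) = 8.9443
d((9, 5), (-5, 3)) = 14.1421
d((9, 5), (1, 0)) = 9.434
d((-5, 3), (1, 0)) = 6.7082

Closest pair: (-7, 4) and (-5, 3) with distance 2.2361

The closest pair is (-7, 4) and (-5, 3) with Euclidean distance 2.2361. For 4 points, brute-force pairwise comparison is shown above. For large n, the divide-and-conquer algorithm (sort by x, recurse on halves, check the dividing strip) achieves O(n log n).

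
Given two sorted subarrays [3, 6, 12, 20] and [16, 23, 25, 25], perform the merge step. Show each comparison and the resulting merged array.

Merging process:

Compare 3 vs 16: take 3 from left. Merged: [3]
Compare 6 vs 16: take 6 from left. Merged: [3, 6]
Compare 12 vs 16: take 12 from left. Merged: [3, 6, 12]
Compare 20 vs 16: take 16 from right. Merged: [3, 6, 12, 16]
Compare 20 vs 23: take 20 from left. Merged: [3, 6, 12, 16, 20]
Append remaining from right: [23, 25, 25]. Merged: [3, 6, 12, 16, 20, 23, 25, 25]

Final merged array: [3, 6, 12, 16, 20, 23, 25, 25]
Total comparisons: 5

The merged array is [3, 6, 12, 16, 20, 23, 25, 25], requiring 5 comparisons. The merge step runs in O(n) time where n is the total number of elements.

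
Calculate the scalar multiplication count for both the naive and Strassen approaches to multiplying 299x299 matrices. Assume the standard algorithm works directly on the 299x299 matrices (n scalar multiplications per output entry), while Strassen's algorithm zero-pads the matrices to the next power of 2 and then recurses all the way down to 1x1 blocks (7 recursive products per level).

Matrix multiplication for 299x299 matrices:

Strassen's algorithm requires power-of-2 dimensions. Pad 299x299 to 512x512 (next power of 2).

Standard algorithm: 299^3 = 26730899 multiplications
Strassen's algorithm: 7^(log2(512)) = 7^9 = 40353607 multiplications
Difference: 26730899 - 40353607 = -13622708 (Strassen uses MORE here due to padding overhead — for small or just-over-power-of-2 n, padding can outweigh the per-level savings)

Standard: 26730899 multiplications (299^3). Strassen: 40353607 multiplications (7^9, after padding to 512x512). Strassen reduces 8 recursive multiplications to 7 at each level.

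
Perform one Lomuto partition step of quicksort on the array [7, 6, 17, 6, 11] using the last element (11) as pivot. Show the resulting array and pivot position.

Lomuto partition with pivot = 11:

Initial array: [7, 6, 17, 6, 11]

arr[0]=7 <= 11: swap with position 0, array becomes [7, 6, 17, 6, 11]
arr[1]=6 <= 11: swap with position 1, array becomes [7, 6, 17, 6, 11]
arr[2]=17 > 11: no swap
arr[3]=6 <= 11: swap with position 2, array becomes [7, 6, 6, 17, 11]

Place pivot at position 3: [7, 6, 6, 11, 17]
Pivot position: 3

After partitioning with pivot 11, the array becomes [7, 6, 6, 11, 17]. The pivot is placed at index 3. All elements to the left of the pivot are <= 11, and all elements to the right are > 11.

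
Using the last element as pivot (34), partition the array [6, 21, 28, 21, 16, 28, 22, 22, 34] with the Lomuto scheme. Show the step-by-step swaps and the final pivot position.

Lomuto partition with pivot = 34:

Initial array: [6, 21, 28, 21, 16, 28, 22, 22, 34]

arr[0]=6 <= 34: swap with position 0, array becomes [6, 21, 28, 21, 16, 28, 22, 22, 34]
arr[1]=21 <= 34: swap with position 1, array becomes [6, 21, 28, 21, 16, 28, 22, 22, 34]
arr[2]=28 <= 34: swap with position 2, array becomes [6, 21, 28, 21, 16, 28, 22, 22, 34]
arr[3]=21 <= 34: swap with position 3, array becomes [6, 21, 28, 21, 16, 28, 22, 22, 34]
arr[4]=16 <= 34: swap with position 4, array becomes [6, 21, 28, 21, 16, 28, 22, 22, 34]
arr[5]=28 <= 34: swap with position 5, array becomes [6, 21, 28, 21, 16, 28, 22, 22, 34]
arr[6]=22 <= 34: swap with position 6, array becomes [6, 21, 28, 21, 16, 28, 22, 22, 34]
arr[7]=22 <= 34: swap with position 7, array becomes [6, 21, 28, 21, 16, 28, 22, 22, 34]

Place pivot at position 8: [6, 21, 28, 21, 16, 28, 22, 22, 34]
Pivot position: 8

After partitioning with pivot 34, the array becomes [6, 21, 28, 21, 16, 28, 22, 22, 34]. The pivot is placed at index 8. All elements to the left of the pivot are <= 34, and all elements to the right are > 34.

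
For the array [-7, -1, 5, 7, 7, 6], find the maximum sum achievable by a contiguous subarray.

Using Kadane's algorithm on [-7, -1, 5, 7, 7, 6]:

Scanning through the array:
Position 1 (value -1): max_ending_here = -1, max_so_far = -1
Position 2 (value 5): max_ending_here = 5, max_so_far = 5
Position 3 (value 7): max_ending_here = 12, max_so_far = 12
Position 4 (value 7): max_ending_here = 19, max_so_far = 19
Position 5 (value 6): max_ending_here = 25, max_so_far = 25

Maximum subarray: [5, 7, 7, 6]
Maximum sum: 25

The maximum subarray is [5, 7, 7, 6] with sum 25. This subarray runs from index 2 to index 5.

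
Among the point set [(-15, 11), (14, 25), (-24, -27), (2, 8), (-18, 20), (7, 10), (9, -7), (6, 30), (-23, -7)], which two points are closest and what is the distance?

Computing all pairwise distances among 9 points:

d((-15, 11), (14, 25)) = 32.2025
d((-15, 11), (-24, -27)) = 39.0512
d((-15, 11), (2, 8)) = 17.2627
d((-15, 11), (-18, 20)) = 9.4868
d((-15, 11), (7, 10)) = 22.0227
d((-15, 11), (9, -7)) = 30.0
d((-15, 11), (6, 30)) = 28.3196
d((-15, 11), (-23, -7)) = 19.6977
d((14, 25), (-24, -27)) = 64.405
d((14, 25), (2, 8)) = 20.8087
d((14, 25), (-18, 20)) = 32.3883
d((14, 25), (7, 10)) = 16.5529
d((14, 25), (9, -7)) = 32.3883
d((14, 25), (6, 30)) = 9.434
d((14, 25), (-23, -7)) = 48.9183
d((-24, -27), (2, 8)) = 43.6005
d((-24, -27), (-18, 20)) = 47.3814
d((-24, -27), (7, 10)) = 48.2701
d((-24, -27), (9, -7)) = 38.5876
d((-24, -27), (6, 30)) = 64.4127
d((-24, -27), (-23, -7)) = 20.025
d((2, 8), (-18, 20)) = 23.3238
d((2, 8), (7, 10)) = 5.3852 <-- minimum
d((2, 8), (9, -7)) = 16.5529
d((2, 8), (6, 30)) = 22.3607
d((2, 8), (-23, -7)) = 29.1548
d((-18, 20), (7, 10)) = 26.9258
d((-18, 20), (9, -7)) = 38.1838
d((-18, 20), (6, 30)) = 26.0
d((-18, 20), (-23, -7)) = 27.4591
d((7, 10), (9, -7)) = 17.1172
d((7, 10), (6, 30)) = 20.025
d((7, 10), (-23, -7)) = 34.4819
d((9, -7), (6, 30)) = 37.1214
d((9, -7), (-23, -7)) = 32.0
d((6, 30), (-23, -7)) = 47.0106

Closest pair: (2, 8) and (7, 10) with distance 5.3852

The closest pair is (2, 8) and (7, 10) with Euclidean distance 5.3852. For 9 points, brute-force pairwise comparison is shown above. For large n, the divide-and-conquer algorithm (sort by x, recurse on halves, check the dividing strip) achieves O(n log n).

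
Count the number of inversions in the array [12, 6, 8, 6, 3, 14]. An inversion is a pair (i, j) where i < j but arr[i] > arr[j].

Finding inversions in [12, 6, 8, 6, 3, 14]:

(0, 1): arr[0]=12 > arr[1]=6
(0, 2): arr[0]=12 > arr[2]=8
(0, 3): arr[0]=12 > arr[3]=6
(0, 4): arr[0]=12 > arr[4]=3
(1, 4): arr[1]=6 > arr[4]=3
(2, 3): arr[2]=8 > arr[3]=6
(2, 4): arr[2]=8 > arr[4]=3
(3, 4): arr[3]=6 > arr[4]=3

Total inversions: 8

The array has 8 inversion(s): (0,1), (0,2), (0,3), (0,4), (1,4), (2,3), (2,4), (3,4). Each pair (i,j) satisfies i < j and arr[i] > arr[j].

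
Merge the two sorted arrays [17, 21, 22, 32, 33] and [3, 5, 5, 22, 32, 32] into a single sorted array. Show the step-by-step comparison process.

Merging process:

Compare 17 vs 3: take 3 from right. Merged: [3]
Compare 17 vs 5: take 5 from right. Merged: [3, 5]
Compare 17 vs 5: take 5 from right. Merged: [3, 5, 5]
Compare 17 vs 22: take 17 from left. Merged: [3, 5, 5, 17]
Compare 21 vs 22: take 21 from left. Merged: [3, 5, 5, 17, 21]
Compare 22 vs 22: take 22 from left. Merged: [3, 5, 5, 17, 21, 22]
Compare 32 vs 22: take 22 from right. Merged: [3, 5, 5, 17, 21, 22, 22]
Compare 32 vs 32: take 32 from left. Merged: [3, 5, 5, 17, 21, 22, 22, 32]
Compare 33 vs 32: take 32 from right. Merged: [3, 5, 5, 17, 21, 22, 22, 32, 32]
Compare 33 vs 32: take 32 from right. Merged: [3, 5, 5, 17, 21, 22, 22, 32, 32, 32]
Append remaining from left: [33]. Merged: [3, 5, 5, 17, 21, 22, 22, 32, 32, 32, 33]

Final merged array: [3, 5, 5, 17, 21, 22, 22, 32, 32, 32, 33]
Total comparisons: 10

The merged array is [3, 5, 5, 17, 21, 22, 22, 32, 32, 32, 33], requiring 10 comparisons. The merge step runs in O(n) time where n is the total number of elements.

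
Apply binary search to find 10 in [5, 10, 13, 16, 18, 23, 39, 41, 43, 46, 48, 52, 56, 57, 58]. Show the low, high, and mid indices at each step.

Binary search for 10 in [5, 10, 13, 16, 18, 23, 39, 41, 43, 46, 48, 52, 56, 57, 58]:

lo=0, hi=14, mid=7, arr[mid]=41 -> 41 > 10, search left half
lo=0, hi=6, mid=3, arr[mid]=16 -> 16 > 10, search left half
lo=0, hi=2, mid=1, arr[mid]=10 -> Found target at index 1!

Binary search finds 10 at index 1 after 3 comparisons. The search repeatedly halves the search space by comparing with the middle element.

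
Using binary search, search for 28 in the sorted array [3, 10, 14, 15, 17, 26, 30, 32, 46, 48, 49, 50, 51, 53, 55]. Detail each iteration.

Binary search for 28 in [3, 10, 14, 15, 17, 26, 30, 32, 46, 48, 49, 50, 51, 53, 55]:

lo=0, hi=14, mid=7, arr[mid]=32 -> 32 > 28, search left half
lo=0, hi=6, mid=3, arr[mid]=15 -> 15 < 28, search right half
lo=4, hi=6, mid=5, arr[mid]=26 -> 26 < 28, search right half
lo=6, hi=6, mid=6, arr[mid]=30 -> 30 > 28, search left half
lo=6 > hi=5, target 28 not found

Binary search determines that 28 is not in the array after 4 comparisons. The search space was exhausted without finding the target.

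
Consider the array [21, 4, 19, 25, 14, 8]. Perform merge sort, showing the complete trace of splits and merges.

Merge sort trace:

Split: [21, 4, 19, 25, 14, 8] -> [21, 4, 19] and [25, 14, 8]
  Split: [21, 4, 19] -> [21] and [4, 19]
    Split: [4, 19] -> [4] and [19]
    Merge: [4] + [19] -> [4, 19]
  Merge: [21] + [4, 19] -> [4, 19, 21]
  Split: [25, 14, 8] -> [25] and [14, 8]
    Split: [14, 8] -> [14] and [8]
    Merge: [14] + [8] -> [8, 14]
  Merge: [25] + [8, 14] -> [8, 14, 25]
Merge: [4, 19, 21] + [8, 14, 25] -> [4, 8, 14, 19, 21, 25]

Final sorted array: [4, 8, 14, 19, 21, 25]

The merge sort proceeds by recursively splitting the array and merging sorted halves.
After all merges, the sorted array is [4, 8, 14, 19, 21, 25].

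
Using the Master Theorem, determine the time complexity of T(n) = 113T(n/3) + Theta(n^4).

Master Theorem for T(n) = 113T(n/3) + O(n^4):

a = 113, b = 3, c = 4
log_b(a) = log_3(113) = 4.3031

Case 1: c = 4 < log_3(113) = 4.3031
T(n) = O(n^(log_3 113))

For T(n) = 113T(n/3) + O(n^4): log_3(113) = 4.3031. This is Case 1 of the Master Theorem (c < log_b(a), work dominated by leaves), giving O(n^(log_3 113)).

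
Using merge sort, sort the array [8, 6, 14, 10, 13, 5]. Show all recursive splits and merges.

Merge sort trace:

Split: [8, 6, 14, 10, 13, 5] -> [8, 6, 14] and [10, 13, 5]
  Split: [8, 6, 14] -> [8] and [6, 14]
    Split: [6, 14] -> [6] and [14]
    Merge: [6] + [14] -> [6, 14]
  Merge: [8] + [6, 14] -> [6, 8, 14]
  Split: [10, 13, 5] -> [10] and [13, 5]
    Split: [13, 5] -> [13] and [5]
    Merge: [13] + [5] -> [5, 13]
  Merge: [10] + [5, 13] -> [5, 10, 13]
Merge: [6, 8, 14] + [5, 10, 13] -> [5, 6, 8, 10, 13, 14]

Final sorted array: [5, 6, 8, 10, 13, 14]

The merge sort proceeds by recursively splitting the array and merging sorted halves.
After all merges, the sorted array is [5, 6, 8, 10, 13, 14].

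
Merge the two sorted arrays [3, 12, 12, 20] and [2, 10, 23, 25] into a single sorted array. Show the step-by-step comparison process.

Merging process:

Compare 3 vs 2: take 2 from right. Merged: [2]
Compare 3 vs 10: take 3 from left. Merged: [2, 3]
Compare 12 vs 10: take 10 from right. Merged: [2, 3, 10]
Compare 12 vs 23: take 12 from left. Merged: [2, 3, 10, 12]
Compare 12 vs 23: take 12 from left. Merged: [2, 3, 10, 12, 12]
Compare 20 vs 23: take 20 from left. Merged: [2, 3, 10, 12, 12, 20]
Append remaining from right: [23, 25]. Merged: [2, 3, 10, 12, 12, 20, 23, 25]

Final merged array: [2, 3, 10, 12, 12, 20, 23, 25]
Total comparisons: 6

The merged array is [2, 3, 10, 12, 12, 20, 23, 25], requiring 6 comparisons. The merge step runs in O(n) time where n is the total number of elements.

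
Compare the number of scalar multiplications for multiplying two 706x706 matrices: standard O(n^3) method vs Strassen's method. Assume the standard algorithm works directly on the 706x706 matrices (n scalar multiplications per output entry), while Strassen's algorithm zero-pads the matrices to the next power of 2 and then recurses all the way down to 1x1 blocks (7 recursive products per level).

Matrix multiplication for 706x706 matrices:

Strassen's algorithm requires power-of-2 dimensions. Pad 706x706 to 1024x1024 (next power of 2).

Standard algorithm: 706^3 = 351895816 multiplications
Strassen's algorithm: 7^(log2(1024)) = 7^10 = 282475249 multiplications
Savings: 351895816 - 282475249 = 69420567 multiplications

Standard: 351895816 multiplications (706^3). Strassen: 282475249 multiplications (7^10, after padding to 1024x1024). Strassen reduces 8 recursive multiplications to 7 at each level.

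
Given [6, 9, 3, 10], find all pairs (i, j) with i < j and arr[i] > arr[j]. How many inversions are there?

Finding inversions in [6, 9, 3, 10]:

(0, 2): arr[0]=6 > arr[2]=3
(1, 2): arr[1]=9 > arr[2]=3

Total inversions: 2

The array has 2 inversion(s): (0,2), (1,2). Each pair (i,j) satisfies i < j and arr[i] > arr[j].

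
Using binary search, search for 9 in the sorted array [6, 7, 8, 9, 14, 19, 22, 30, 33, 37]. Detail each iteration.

Binary search for 9 in [6, 7, 8, 9, 14, 19, 22, 30, 33, 37]:

lo=0, hi=9, mid=4, arr[mid]=14 -> 14 > 9, search left half
lo=0, hi=3, mid=1, arr[mid]=7 -> 7 < 9, search right half
lo=2, hi=3, mid=2, arr[mid]=8 -> 8 < 9, search right half
lo=3, hi=3, mid=3, arr[mid]=9 -> Found target at index 3!

Binary search finds 9 at index 3 after 4 comparisons. The search repeatedly halves the search space by comparing with the middle element.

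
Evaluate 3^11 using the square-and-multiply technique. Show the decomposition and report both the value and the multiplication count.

Computing 3^11 by squaring (build up from 3^1; each line after the first costs one multiplication):

3^1 = 3
3^2 = (3^1)^2 = 3^2 = 9
3^4 = (3^2)^2 = 9^2 = 81
3^5 = 3 * 3^4 = 3 * 81 = 243
3^10 = (3^5)^2 = 243^2 = 59049
3^11 = 3 * 3^10 = 3 * 59049 = 177147

Result: 177147
Multiplications needed: 5 (5 lines after 3^1)

3^11 = 177147. Using exponentiation by squaring, this requires 5 multiplications. The key idea: if the exponent is even, square the half-power; if odd, multiply by the base once.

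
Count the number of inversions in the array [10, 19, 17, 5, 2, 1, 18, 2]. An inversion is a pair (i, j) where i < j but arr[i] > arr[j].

Finding inversions in [10, 19, 17, 5, 2, 1, 18, 2]:

(0, 3): arr[0]=10 > arr[3]=5
(0, 4): arr[0]=10 > arr[4]=2
(0, 5): arr[0]=10 > arr[5]=1
(0, 7): arr[0]=10 > arr[7]=2
(1, 2): arr[1]=19 > arr[2]=17
(1, 3): arr[1]=19 > arr[3]=5
(1, 4): arr[1]=19 > arr[4]=2
(1, 5): arr[1]=19 > arr[5]=1
(1, 6): arr[1]=19 > arr[6]=18
(1, 7): arr[1]=19 > arr[7]=2
(2, 3): arr[2]=17 > arr[3]=5
(2, 4): arr[2]=17 > arr[4]=2
(2, 5): arr[2]=17 > arr[5]=1
(2, 7): arr[2]=17 > arr[7]=2
(3, 4): arr[3]=5 > arr[4]=2
(3, 5): arr[3]=5 > arr[5]=1
(3, 7): arr[3]=5 > arr[7]=2
(4, 5): arr[4]=2 > arr[5]=1
(6, 7): arr[6]=18 > arr[7]=2

Total inversions: 19

The array has 19 inversion(s): (0,3), (0,4), (0,5), (0,7), (1,2), (1,3), (1,4), (1,5), (1,6), (1,7), (2,3), (2,4), (2,5), (2,7), (3,4), (3,5), (3,7), (4,5), (6,7). Each pair (i,j) satisfies i < j and arr[i] > arr[j].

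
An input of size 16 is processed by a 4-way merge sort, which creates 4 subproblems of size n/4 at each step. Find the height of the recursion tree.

For divide and conquer with division factor 4:

Problem sizes at each level:
Level 0: 16
Level 1: 4
Level 2: 1

The root is level 0 and the size-1 base case is level 2 (the tree spans levels 0 through 2, i.e. 3 levels counting the root), so the depth is the number of divisions: log_4(16) = 2

The recursion tree depth is log_4(16) = 2. At each level, the problem size is divided by 4, so it takes 2 divisions to reduce to a base case of size 1. The algorithm makes 4 recursive calls at each level.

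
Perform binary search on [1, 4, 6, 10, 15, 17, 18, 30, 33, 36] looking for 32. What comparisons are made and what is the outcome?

Binary search for 32 in [1, 4, 6, 10, 15, 17, 18, 30, 33, 36]:

lo=0, hi=9, mid=4, arr[mid]=15 -> 15 < 32, search right half
lo=5, hi=9, mid=7, arr[mid]=30 -> 30 < 32, search right half
lo=8, hi=9, mid=8, arr[mid]=33 -> 33 > 32, search left half
lo=8 > hi=7, target 32 not found

Binary search determines that 32 is not in the array after 3 comparisons. The search space was exhausted without finding the target.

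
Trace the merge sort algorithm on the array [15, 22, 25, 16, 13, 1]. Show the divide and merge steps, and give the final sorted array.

Merge sort trace:

Split: [15, 22, 25, 16, 13, 1] -> [15, 22, 25] and [16, 13, 1]
  Split: [15, 22, 25] -> [15] and [22, 25]
    Split: [22, 25] -> [22] and [25]
    Merge: [22] + [25] -> [22, 25]
  Merge: [15] + [22, 25] -> [15, 22, 25]
  Split: [16, 13, 1] -> [16] and [13, 1]
    Split: [13, 1] -> [13] and [1]
    Merge: [13] + [1] -> [1, 13]
  Merge: [16] + [1, 13] -> [1, 13, 16]
Merge: [15, 22, 25] + [1, 13, 16] -> [1, 13, 15, 16, 22, 25]

Final sorted array: [1, 13, 15, 16, 22, 25]

The merge sort proceeds by recursively splitting the array and merging sorted halves.
After all merges, the sorted array is [1, 13, 15, 16, 22, 25].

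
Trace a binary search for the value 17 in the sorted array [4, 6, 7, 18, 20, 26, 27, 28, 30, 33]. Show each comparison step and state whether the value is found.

Binary search for 17 in [4, 6, 7, 18, 20, 26, 27, 28, 30, 33]:

lo=0, hi=9, mid=4, arr[mid]=20 -> 20 > 17, search left half
lo=0, hi=3, mid=1, arr[mid]=6 -> 6 < 17, search right half
lo=2, hi=3, mid=2, arr[mid]=7 -> 7 < 17, search right half
lo=3, hi=3, mid=3, arr[mid]=18 -> 18 > 17, search left half
lo=3 > hi=2, target 17 not found

Binary search determines that 17 is not in the array after 4 comparisons. The search space was exhausted without finding the target.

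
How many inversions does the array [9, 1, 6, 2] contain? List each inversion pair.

Finding inversions in [9, 1, 6, 2]:

(0, 1): arr[0]=9 > arr[1]=1
(0, 2): arr[0]=9 > arr[2]=6
(0, 3): arr[0]=9 > arr[3]=2
(2, 3): arr[2]=6 > arr[3]=2

Total inversions: 4

The array has 4 inversion(s): (0,1), (0,2), (0,3), (2,3). Each pair (i,j) satisfies i < j and arr[i] > arr[j].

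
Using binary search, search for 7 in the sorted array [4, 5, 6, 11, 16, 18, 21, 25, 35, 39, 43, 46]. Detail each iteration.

Binary search for 7 in [4, 5, 6, 11, 16, 18, 21, 25, 35, 39, 43, 46]:

lo=0, hi=11, mid=5, arr[mid]=18 -> 18 > 7, search left half
lo=0, hi=4, mid=2, arr[mid]=6 -> 6 < 7, search right half
lo=3, hi=4, mid=3, arr[mid]=11 -> 11 > 7, search left half
lo=3 > hi=2, target 7 not found

Binary search determines that 7 is not in the array after 3 comparisons. The search space was exhausted without finding the target.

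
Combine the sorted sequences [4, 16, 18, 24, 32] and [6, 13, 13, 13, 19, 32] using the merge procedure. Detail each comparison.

Merging process:

Compare 4 vs 6: take 4 from left. Merged: [4]
Compare 16 vs 6: take 6 from right. Merged: [4, 6]
Compare 16 vs 13: take 13 from right. Merged: [4, 6, 13]
Compare 16 vs 13: take 13 from right. Merged: [4, 6, 13, 13]
Compare 16 vs 13: take 13 from right. Merged: [4, 6, 13, 13, 13]
Compare 16 vs 19: take 16 from left. Merged: [4, 6, 13, 13, 13, 16]
Compare 18 vs 19: take 18 from left. Merged: [4, 6, 13, 13, 13, 16, 18]
Compare 24 vs 19: take 19 from right. Merged: [4, 6, 13, 13, 13, 16, 18, 19]
Compare 24 vs 32: take 24 from left. Merged: [4, 6, 13, 13, 13, 16, 18, 19, 24]
Compare 32 vs 32: take 32 from left. Merged: [4, 6, 13, 13, 13, 16, 18, 19, 24, 32]
Append remaining from right: [32]. Merged: [4, 6, 13, 13, 13, 16, 18, 19, 24, 32, 32]

Final merged array: [4, 6, 13, 13, 13, 16, 18, 19, 24, 32, 32]
Total comparisons: 10

The merged array is [4, 6, 13, 13, 13, 16, 18, 19, 24, 32, 32], requiring 10 comparisons. The merge step runs in O(n) time where n is the total number of elements.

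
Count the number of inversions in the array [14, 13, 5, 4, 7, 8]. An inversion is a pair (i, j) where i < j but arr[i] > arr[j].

Finding inversions in [14, 13, 5, 4, 7, 8]:

(0, 1): arr[0]=14 > arr[1]=13
(0, 2): arr[0]=14 > arr[2]=5
(0, 3): arr[0]=14 > arr[3]=4
(0, 4): arr[0]=14 > arr[4]=7
(0, 5): arr[0]=14 > arr[5]=8
(1, 2): arr[1]=13 > arr[2]=5
(1, 3): arr[1]=13 > arr[3]=4
(1, 4): arr[1]=13 > arr[4]=7
(1, 5): arr[1]=13 > arr[5]=8
(2, 3): arr[2]=5 > arr[3]=4

Total inversions: 10

The array has 10 inversion(s): (0,1), (0,2), (0,3), (0,4), (0,5), (1,2), (1,3), (1,4), (1,5), (2,3). Each pair (i,j) satisfies i < j and arr[i] > arr[j].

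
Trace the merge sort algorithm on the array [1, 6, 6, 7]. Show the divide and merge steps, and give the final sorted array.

Merge sort trace:

Split: [1, 6, 6, 7] -> [1, 6] and [6, 7]
  Split: [1, 6] -> [1] and [6]
  Merge: [1] + [6] -> [1, 6]
  Split: [6, 7] -> [6] and [7]
  Merge: [6] + [7] -> [6, 7]
Merge: [1, 6] + [6, 7] -> [1, 6, 6, 7]

Final sorted array: [1, 6, 6, 7]

The merge sort proceeds by recursively splitting the array and merging sorted halves.
After all merges, the sorted array is [1, 6, 6, 7].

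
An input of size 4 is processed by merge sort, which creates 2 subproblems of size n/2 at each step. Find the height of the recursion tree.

For divide and conquer with division factor 2:

Problem sizes at each level:
Level 0: 4
Level 1: 2
Level 2: 1

The root is level 0 and the size-1 base case is level 2 (the tree spans levels 0 through 2, i.e. 3 levels counting the root), so the depth is the number of divisions: log_2(4) = 2

The recursion tree depth is log_2(4) = 2. At each level, the problem size is divided by 2, so it takes 2 divisions to reduce to a base case of size 1. The algorithm makes 2 recursive calls at each level.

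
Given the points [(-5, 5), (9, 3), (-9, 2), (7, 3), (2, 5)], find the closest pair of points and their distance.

Computing all pairwise distances among 5 points:

d((-5, 5), (9, 3)) = 14.1421
d((-5, 5), (-9, 2)) = 5.0
d((-5, 5), (7, 3)) = 12.1655
d((-5, 5), (2, 5)) = 7.0
d((9, 3), (-9, 2)) = 18.0278
d((9, 3), (7, 3)) = 2.0 <-- minimum
d((9, 3), (2, 5)) = 7.2801
d((-9, 2), (7, 3)) = 16.0312
d((-9, 2), (2, 5)) = 11.4018
d((7, 3), (2, 5)) = 5.3852

Closest pair: (9, 3) and (7, 3) with distance 2.0

The closest pair is (9, 3) and (7, 3) with Euclidean distance 2.0. For 5 points, brute-force pairwise comparison is shown above. For large n, the divide-and-conquer algorithm (sort by x, recurse on halves, check the dividing strip) achieves O(n log n).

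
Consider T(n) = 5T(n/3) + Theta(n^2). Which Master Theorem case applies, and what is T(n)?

Master Theorem for T(n) = 5T(n/3) + O(n^2):

a = 5, b = 3, c = 2
log_b(a) = log_3(5) = 1.4650

Case 3: c = 2 > log_3(5) = 1.4650
T(n) = O(n^2) = O(n^2)

For T(n) = 5T(n/3) + O(n^2): log_3(5) = 1.4650. This is Case 3 of the Master Theorem (c > log_b(a), work dominated by root), giving O(n^2).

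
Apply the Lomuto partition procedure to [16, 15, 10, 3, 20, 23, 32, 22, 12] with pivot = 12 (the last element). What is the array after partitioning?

Lomuto partition with pivot = 12:

Initial array: [16, 15, 10, 3, 20, 23, 32, 22, 12]

arr[0]=16 > 12: no swap
arr[1]=15 > 12: no swap
arr[2]=10 <= 12: swap with position 0, array becomes [10, 15, 16, 3, 20, 23, 32, 22, 12]
arr[3]=3 <= 12: swap with position 1, array becomes [10, 3, 16, 15, 20, 23, 32, 22, 12]
arr[4]=20 > 12: no swap
arr[5]=23 > 12: no swap
arr[6]=32 > 12: no swap
arr[7]=22 > 12: no swap

Place pivot at position 2: [10, 3, 12, 15, 20, 23, 32, 22, 16]
Pivot position: 2

After partitioning with pivot 12, the array becomes [10, 3, 12, 15, 20, 23, 32, 22, 16]. The pivot is placed at index 2. All elements to the left of the pivot are <= 12, and all elements to the right are > 12.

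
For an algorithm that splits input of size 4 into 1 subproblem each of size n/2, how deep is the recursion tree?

For divide and conquer with division factor 2:

Problem sizes at each level:
Level 0: 4
Level 1: 2
Level 2: 1

The root is level 0 and the size-1 base case is level 2 (the tree spans levels 0 through 2, i.e. 3 levels counting the root), so the depth is the number of divisions: log_2(4) = 2

The recursion tree depth is log_2(4) = 2. At each level, the problem size is divided by 2, so it takes 2 divisions to reduce to a base case of size 1. The algorithm makes 1 recursive call at each level.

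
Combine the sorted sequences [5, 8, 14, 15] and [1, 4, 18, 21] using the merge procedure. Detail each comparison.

Merging process:

Compare 5 vs 1: take 1 from right. Merged: [1]
Compare 5 vs 4: take 4 from right. Merged: [1, 4]
Compare 5 vs 18: take 5 from left. Merged: [1, 4, 5]
Compare 8 vs 18: take 8 from left. Merged: [1, 4, 5, 8]
Compare 14 vs 18: take 14 from left. Merged: [1, 4, 5, 8, 14]
Compare 15 vs 18: take 15 from left. Merged: [1, 4, 5, 8, 14, 15]
Append remaining from right: [18, 21]. Merged: [1, 4, 5, 8, 14, 15, 18, 21]

Final merged array: [1, 4, 5, 8, 14, 15, 18, 21]
Total comparisons: 6

The merged array is [1, 4, 5, 8, 14, 15, 18, 21], requiring 6 comparisons. The merge step runs in O(n) time where n is the total number of elements.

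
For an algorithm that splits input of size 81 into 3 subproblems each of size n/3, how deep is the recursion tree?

For divide and conquer with division factor 3:

Problem sizes at each level:
Level 0: 81
Level 1: 27
Level 2: 9
Level 3: 3
Level 4: 1

The root is level 0 and the size-1 base case is level 4 (the tree spans levels 0 through 4, i.e. 5 levels counting the root), so the depth is the number of divisions: log_3(81) = 4

The recursion tree depth is log_3(81) = 4. At each level, the problem size is divided by 3, so it takes 4 divisions to reduce to a base case of size 1. The algorithm makes 3 recursive calls at each level.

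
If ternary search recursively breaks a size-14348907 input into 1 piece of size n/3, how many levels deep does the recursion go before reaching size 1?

For divide and conquer with division factor 3:

Problem sizes at each level:
Level 0: 14348907
Level 1: 4782969
Level 2: 1594323
Level 3: 531441
Level 4: 177147
Level 5: 59049
Level 6: 19683
Level 7: 6561
Level 8: 2187
Level 9: 729
Level 10: 243
Level 11: 81
Level 12: 27
Level 13: 9
Level 14: 3
Level 15: 1

The root is level 0 and the size-1 base case is level 15 (the tree spans levels 0 through 15, i.e. 16 levels counting the root), so the depth is the number of divisions: log_3(14348907) = 15

The recursion tree depth is log_3(14348907) = 15. At each level, the problem size is divided by 3, so it takes 15 divisions to reduce to a base case of size 1. The algorithm makes 1 recursive call at each level.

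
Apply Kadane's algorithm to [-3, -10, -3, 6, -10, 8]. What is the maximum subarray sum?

Using Kadane's algorithm on [-3, -10, -3, 6, -10, 8]:

Scanning through the array:
Position 1 (value -10): max_ending_here = -10, max_so_far = -3
Position 2 (value -3): max_ending_here = -3, max_so_far = -3
Position 3 (value 6): max_ending_here = 6, max_so_far = 6
Position 4 (value -10): max_ending_here = -4, max_so_far = 6
Position 5 (value 8): max_ending_here = 8, max_so_far = 8

Maximum subarray: [8]
Maximum sum: 8

The maximum subarray is [8] with sum 8. This subarray runs from index 5 to index 5.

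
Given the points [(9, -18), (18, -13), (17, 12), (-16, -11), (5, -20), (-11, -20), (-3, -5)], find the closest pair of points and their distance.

Computing all pairwise distances among 7 points:

d((9, -18), (18, -13)) = 10.2956
d((9, -18), (17, 12)) = 31.0483
d((9, -18), (-16, -11)) = 25.9615
d((9, -18), (5, -20)) = 4.4721 <-- minimum
d((9, -18), (-11, -20)) = 20.0998
d((9, -18), (-3, -5)) = 17.6918
d((18, -13), (17, 12)) = 25.02
d((18, -13), (-16, -11)) = 34.0588
d((18, -13), (5, -20)) = 14.7648
d((18, -13), (-11, -20)) = 29.8329
d((18, -13), (-3, -5)) = 22.4722
d((17, 12), (-16, -11)) = 40.2244
d((17, 12), (5, -20)) = 34.176
d((17, 12), (-11, -20)) = 42.5206
d((17, 12), (-3, -5)) = 26.2488
d((-16, -11), (5, -20)) = 22.8473
d((-16, -11), (-11, -20)) = 10.2956
d((-16, -11), (-3, -5)) = 14.3178
d((5, -20), (-11, -20)) = 16.0
d((5, -20), (-3, -5)) = 17.0
d((-11, -20), (-3, -5)) = 17.0

Closest pair: (9, -18) and (5, -20) with distance 4.4721

The closest pair is (9, -18) and (5, -20) with Euclidean distance 4.4721. For 7 points, brute-force pairwise comparison is shown above. For large n, the divide-and-conquer algorithm (sort by x, recurse on halves, check the dividing strip) achieves O(n log n).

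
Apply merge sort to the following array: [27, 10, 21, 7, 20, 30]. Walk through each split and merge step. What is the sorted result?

Merge sort trace:

Split: [27, 10, 21, 7, 20, 30] -> [27, 10, 21] and [7, 20, 30]
  Split: [27, 10, 21] -> [27] and [10, 21]
    Split: [10, 21] -> [10] and [21]
    Merge: [10] + [21] -> [10, 21]
  Merge: [27] + [10, 21] -> [10, 21, 27]
  Split: [7, 20, 30] -> [7] and [20, 30]
    Split: [20, 30] -> [20] and [30]
    Merge: [20] + [30] -> [20, 30]
  Merge: [7] + [20, 30] -> [7, 20, 30]
Merge: [10, 21, 27] + [7, 20, 30] -> [7, 10, 20, 21, 27, 30]

Final sorted array: [7, 10, 20, 21, 27, 30]

The merge sort proceeds by recursively splitting the array and merging sorted halves.
After all merges, the sorted array is [7, 10, 20, 21, 27, 30].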